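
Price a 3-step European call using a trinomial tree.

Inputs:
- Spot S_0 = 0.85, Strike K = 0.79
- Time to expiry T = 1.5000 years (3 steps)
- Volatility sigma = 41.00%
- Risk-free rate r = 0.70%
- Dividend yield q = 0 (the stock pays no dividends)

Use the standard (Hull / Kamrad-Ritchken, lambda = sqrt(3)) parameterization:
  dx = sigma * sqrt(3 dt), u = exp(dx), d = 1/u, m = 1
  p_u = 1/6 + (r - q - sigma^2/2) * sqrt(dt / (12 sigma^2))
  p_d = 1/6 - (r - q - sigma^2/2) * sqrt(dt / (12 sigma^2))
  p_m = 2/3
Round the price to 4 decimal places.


dt = T/N = 0.500000; dx = sigma*sqrt(3*dt) = 0.502145
u = exp(dx) = 1.652262; d = 1/u = 0.605231
p_u = 0.128306, p_m = 0.666667, p_d = 0.205027
Discount per step: exp(-r*dt) = 0.996506
Stock lattice S(k, j) with j the centered position index:
  k=0: S(0,+0) = 0.8500
  k=1: S(1,-1) = 0.5144; S(1,+0) = 0.8500; S(1,+1) = 1.4044
  k=2: S(2,-2) = 0.3114; S(2,-1) = 0.5144; S(2,+0) = 0.8500; S(2,+1) = 1.4044; S(2,+2) = 2.3205
  k=3: S(3,-3) = 0.1884; S(3,-2) = 0.3114; S(3,-1) = 0.5144; S(3,+0) = 0.8500; S(3,+1) = 1.4044; S(3,+2) = 2.3205; S(3,+3) = 3.8340
Terminal payoffs V(N, j) = max(S_T - K, 0):
  V(3,-3) = 0.000000; V(3,-2) = 0.000000; V(3,-1) = 0.000000; V(3,+0) = 0.060000; V(3,+1) = 0.614423; V(3,+2) = 1.530475; V(3,+3) = 3.044033
Backward induction: V(k, j) = exp(-r*dt) * [p_u * V(k+1, j+1) + p_m * V(k+1, j) + p_d * V(k+1, j-1)]
  V(2,-2) = exp(-r*dt) * [p_u*0.000000 + p_m*0.000000 + p_d*0.000000] = 0.000000
  V(2,-1) = exp(-r*dt) * [p_u*0.060000 + p_m*0.000000 + p_d*0.000000] = 0.007671
  V(2,+0) = exp(-r*dt) * [p_u*0.614423 + p_m*0.060000 + p_d*0.000000] = 0.118419
  V(2,+1) = exp(-r*dt) * [p_u*1.530475 + p_m*0.614423 + p_d*0.060000] = 0.616126
  V(2,+2) = exp(-r*dt) * [p_u*3.044033 + p_m*1.530475 + p_d*0.614423] = 1.531489
  V(1,-1) = exp(-r*dt) * [p_u*0.118419 + p_m*0.007671 + p_d*0.000000] = 0.020237
  V(1,+0) = exp(-r*dt) * [p_u*0.616126 + p_m*0.118419 + p_d*0.007671] = 0.159014
  V(1,+1) = exp(-r*dt) * [p_u*1.531489 + p_m*0.616126 + p_d*0.118419] = 0.629323
  V(0,+0) = exp(-r*dt) * [p_u*0.629323 + p_m*0.159014 + p_d*0.020237] = 0.190238

Answer: Price = V(0,0) = 0.1902


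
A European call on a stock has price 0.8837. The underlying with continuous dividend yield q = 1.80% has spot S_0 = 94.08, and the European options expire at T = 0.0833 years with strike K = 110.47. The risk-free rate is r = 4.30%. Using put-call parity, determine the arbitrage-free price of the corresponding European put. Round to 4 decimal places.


Answer: Put price = 17.0197

Derivation:
Put-call parity: C - P = S_0 * exp(-qT) - K * exp(-rT).
S_0 * exp(-qT) = 94.0800 * 0.99850172 = 93.93904215
K * exp(-rT) = 110.4700 * 0.99642451 = 110.07501533
P = C - S*exp(-qT) + K*exp(-rT)
P = 0.8837 - 93.93904215 + 110.07501533 = 17.0197


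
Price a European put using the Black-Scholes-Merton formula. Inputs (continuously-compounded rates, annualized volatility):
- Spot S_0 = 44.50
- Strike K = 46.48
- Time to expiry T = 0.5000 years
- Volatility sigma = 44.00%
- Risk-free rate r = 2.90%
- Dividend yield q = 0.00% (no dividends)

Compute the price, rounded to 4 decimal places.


Answer: Price = 6.2618

Derivation:
d1 = (ln(S/K) + (r - q + 0.5*sigma^2) * T) / (sigma * sqrt(T)) = 0.06224814
d2 = d1 - sigma * sqrt(T) = -0.24887884
exp(-rT) = 0.98560462; exp(-qT) = 1.00000000
P = K * exp(-rT) * N(-d2) - S_0 * exp(-qT) * N(-d1)
N(-d1) = 0.47518261; N(-d2) = 0.59827275
P = 46.4800 * 0.98560462 * 0.59827275 - 44.5000 * 1.00000000 * 0.47518261 = 6.2618


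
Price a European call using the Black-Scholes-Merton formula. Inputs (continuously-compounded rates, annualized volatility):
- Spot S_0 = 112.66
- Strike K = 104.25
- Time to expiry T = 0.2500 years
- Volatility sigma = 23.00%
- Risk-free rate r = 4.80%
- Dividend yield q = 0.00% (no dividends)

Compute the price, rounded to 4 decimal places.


d1 = (ln(S/K) + (r - q + 0.5*sigma^2) * T) / (sigma * sqrt(T)) = 0.83647889
d2 = d1 - sigma * sqrt(T) = 0.72147889
exp(-rT) = 0.98807171; exp(-qT) = 1.00000000
C = S_0 * exp(-qT) * N(d1) - K * exp(-rT) * N(d2)
N(d1) = 0.79855723; N(d2) = 0.76469254
C = 112.6600 * 1.00000000 * 0.79855723 - 104.2500 * 0.98807171 * 0.76469254 = 11.1972

Answer: Price = 11.1972


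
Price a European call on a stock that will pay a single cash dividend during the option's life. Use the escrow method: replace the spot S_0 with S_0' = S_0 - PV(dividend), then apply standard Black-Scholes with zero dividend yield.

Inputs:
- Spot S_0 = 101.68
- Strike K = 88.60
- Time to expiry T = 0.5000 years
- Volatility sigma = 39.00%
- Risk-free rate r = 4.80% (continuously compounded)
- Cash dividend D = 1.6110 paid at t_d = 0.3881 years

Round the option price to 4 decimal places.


Answer: Price = 18.4218

Derivation:
PV(D) = D * exp(-r * t_d) = 1.6110 * 0.98154364 = 1.58126681
S_0' = S_0 - PV(D) = 101.6800 - 1.58126681 = 100.09873319
d1 = (ln(S_0'/K) + (r + sigma^2/2)*T) / (sigma*sqrt(T)) = 0.66740064
d2 = d1 - sigma*sqrt(T) = 0.39162900
exp(-rT) = 0.97628571
N(d1) = 0.74774187; N(d2) = 0.65233382
C = S_0' * N(d1) - K * exp(-rT) * N(d2) = 100.09873319 * 0.74774187 - 88.6000 * 0.97628571 * 0.65233382 = 18.4218


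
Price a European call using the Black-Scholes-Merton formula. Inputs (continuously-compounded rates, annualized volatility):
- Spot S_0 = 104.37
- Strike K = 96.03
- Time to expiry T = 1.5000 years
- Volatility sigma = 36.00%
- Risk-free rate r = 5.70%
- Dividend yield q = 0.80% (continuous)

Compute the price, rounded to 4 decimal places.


d1 = (ln(S/K) + (r - q + 0.5*sigma^2) * T) / (sigma * sqrt(T)) = 0.57604205
d2 = d1 - sigma * sqrt(T) = 0.13513389
exp(-rT) = 0.91805314; exp(-qT) = 0.98807171
C = S_0 * exp(-qT) * N(d1) - K * exp(-rT) * N(d2)
N(d1) = 0.71770662; N(d2) = 0.55374699
C = 104.3700 * 0.98807171 * 0.71770662 - 96.0300 * 0.91805314 * 0.55374699 = 25.1948

Answer: Price = 25.1948


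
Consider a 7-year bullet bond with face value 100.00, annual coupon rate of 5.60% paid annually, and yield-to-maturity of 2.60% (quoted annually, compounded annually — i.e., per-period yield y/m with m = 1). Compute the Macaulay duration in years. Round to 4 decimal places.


Answer: Macaulay duration = 6.0763 years

Derivation:
Coupon per period c = face * coupon_rate / m = 5.600000
Periods per year m = 1; per-period yield y/m = 0.026000
Number of cashflows N = 7
Cashflows (t years, CF_t, discount factor 1/(1+y/m)^(m*t), PV):
  t = 1.0000: CF_t = 5.600000, DF = 0.974659, PV = 5.458090
  t = 2.0000: CF_t = 5.600000, DF = 0.949960, PV = 5.319776
  t = 3.0000: CF_t = 5.600000, DF = 0.925887, PV = 5.184966
  t = 4.0000: CF_t = 5.600000, DF = 0.902424, PV = 5.053573
  t = 5.0000: CF_t = 5.600000, DF = 0.879555, PV = 4.925510
  t = 6.0000: CF_t = 5.600000, DF = 0.857266, PV = 4.800692
  t = 7.0000: CF_t = 105.600000, DF = 0.835542, PV = 88.233274
Price P = sum_t PV_t = 118.975881
Macaulay numerator sum_t t * PV_t:
  t * PV_t at t = 1.0000: 5.458090
  t * PV_t at t = 2.0000: 10.639551
  t * PV_t at t = 3.0000: 15.554899
  t * PV_t at t = 4.0000: 20.214294
  t * PV_t at t = 5.0000: 24.627551
  t * PV_t at t = 6.0000: 28.804153
  t * PV_t at t = 7.0000: 617.632915
Macaulay duration D = (sum_t t * PV_t) / P = 722.931453 / 118.975881 = 6.076286


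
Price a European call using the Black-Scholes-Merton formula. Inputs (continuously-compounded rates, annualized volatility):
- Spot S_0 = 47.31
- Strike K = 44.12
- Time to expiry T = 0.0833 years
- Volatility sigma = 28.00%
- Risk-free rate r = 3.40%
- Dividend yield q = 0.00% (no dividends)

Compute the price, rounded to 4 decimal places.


d1 = (ln(S/K) + (r - q + 0.5*sigma^2) * T) / (sigma * sqrt(T)) = 0.93928176
d2 = d1 - sigma * sqrt(T) = 0.85846889
exp(-rT) = 0.99717181; exp(-qT) = 1.00000000
C = S_0 * exp(-qT) * N(d1) - K * exp(-rT) * N(d2)
N(d1) = 0.82620695; N(d2) = 0.80468320
C = 47.3100 * 1.00000000 * 0.82620695 - 44.1200 * 0.99717181 * 0.80468320 = 3.6856

Answer: Price = 3.6856


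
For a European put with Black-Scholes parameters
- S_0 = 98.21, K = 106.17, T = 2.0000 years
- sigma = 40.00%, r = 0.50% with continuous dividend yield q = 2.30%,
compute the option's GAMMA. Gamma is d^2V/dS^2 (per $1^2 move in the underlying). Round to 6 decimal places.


Answer: Gamma = 0.006835

Derivation:
d1 = 0.0814347659; d2 = -0.4842506591
phi(d1) = 0.3976216541; exp(-qT) = 0.9550419622; exp(-rT) = 0.9900498337
Gamma = exp(-qT) * phi(d1) / (S * sigma * sqrt(T)) = 0.9550419622 * 0.3976216541 / (98.2100 * 0.4000 * 1.4142135624) = 0.006835


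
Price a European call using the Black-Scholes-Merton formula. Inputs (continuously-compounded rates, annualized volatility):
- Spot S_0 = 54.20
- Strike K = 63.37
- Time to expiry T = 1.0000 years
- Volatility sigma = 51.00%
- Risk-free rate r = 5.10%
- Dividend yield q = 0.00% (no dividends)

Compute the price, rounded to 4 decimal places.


d1 = (ln(S/K) + (r - q + 0.5*sigma^2) * T) / (sigma * sqrt(T)) = 0.04851048
d2 = d1 - sigma * sqrt(T) = -0.46148952
exp(-rT) = 0.95027867; exp(-qT) = 1.00000000
C = S_0 * exp(-qT) * N(d1) - K * exp(-rT) * N(d2)
N(d1) = 0.51934529; N(d2) = 0.32222372
C = 54.2000 * 1.00000000 * 0.51934529 - 63.3700 * 0.95027867 * 0.32222372 = 8.7445

Answer: Price = 8.7445


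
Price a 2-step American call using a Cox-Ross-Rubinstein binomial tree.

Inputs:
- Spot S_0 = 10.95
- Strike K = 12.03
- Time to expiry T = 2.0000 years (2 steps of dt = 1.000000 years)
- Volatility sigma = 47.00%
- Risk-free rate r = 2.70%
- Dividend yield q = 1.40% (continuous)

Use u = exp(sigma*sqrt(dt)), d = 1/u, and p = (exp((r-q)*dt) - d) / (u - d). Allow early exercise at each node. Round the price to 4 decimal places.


dt = T/N = 1.000000
u = exp(sigma*sqrt(dt)) = 1.599994; d = 1/u = 0.625002
p = (exp((r-q)*dt) - d) / (u - d) = 0.398037
Discount per step: exp(-r*dt) = 0.973361
Stock lattice S(k, i) with i counting down-moves:
  k=0: S(0,0) = 10.9500
  k=1: S(1,0) = 17.5199; S(1,1) = 6.8438
  k=2: S(2,0) = 28.0318; S(2,1) = 10.9500; S(2,2) = 4.2774
Terminal payoffs V(N, i) = max(S_T - K, 0):
  V(2,0) = 16.001797; V(2,1) = 0.000000; V(2,2) = 0.000000
Backward induction: V(k, i) = exp(-r*dt) * [p * V(k+1, i) + (1-p) * V(k+1, i+1)]; then take max(V_cont, immediate exercise) for American.
  V(1,0) = exp(-r*dt) * [p*16.001797 + (1-p)*0.000000] = 6.199632; exercise = 5.489936; V(1,0) = max -> 6.199632
  V(1,1) = exp(-r*dt) * [p*0.000000 + (1-p)*0.000000] = 0.000000; exercise = 0.000000; V(1,1) = max -> 0.000000
  V(0,0) = exp(-r*dt) * [p*6.199632 + (1-p)*0.000000] = 2.401945; exercise = 0.000000; V(0,0) = max -> 2.401945

Answer: Price = V(0,0) = 2.4019


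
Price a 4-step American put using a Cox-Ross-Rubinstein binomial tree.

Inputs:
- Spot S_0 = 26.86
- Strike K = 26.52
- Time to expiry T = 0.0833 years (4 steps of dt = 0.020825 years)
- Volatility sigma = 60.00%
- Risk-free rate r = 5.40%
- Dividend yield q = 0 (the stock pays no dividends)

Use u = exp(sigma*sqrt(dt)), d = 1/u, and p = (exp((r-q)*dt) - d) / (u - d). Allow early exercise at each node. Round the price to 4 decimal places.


Answer: Price = V(0,0) = 1.5690

Derivation:
dt = T/N = 0.020825
u = exp(sigma*sqrt(dt)) = 1.090444; d = 1/u = 0.917057
p = (exp((r-q)*dt) - d) / (u - d) = 0.484857
Discount per step: exp(-r*dt) = 0.998876
Stock lattice S(k, i) with i counting down-moves:
  k=0: S(0,0) = 26.8600
  k=1: S(1,0) = 29.2893; S(1,1) = 24.6322
  k=2: S(2,0) = 31.9384; S(2,1) = 26.8600; S(2,2) = 22.5891
  k=3: S(3,0) = 34.8270; S(3,1) = 29.2893; S(3,2) = 24.6322; S(3,3) = 20.7155
  k=4: S(4,0) = 37.9769; S(4,1) = 31.9384; S(4,2) = 26.8600; S(4,3) = 22.5891; S(4,4) = 18.9973
Terminal payoffs V(N, i) = max(K - S_T, 0):
  V(4,0) = 0.000000; V(4,1) = 0.000000; V(4,2) = 0.000000; V(4,3) = 3.930894; V(4,4) = 7.522691
Backward induction: V(k, i) = exp(-r*dt) * [p * V(k+1, i) + (1-p) * V(k+1, i+1)]; then take max(V_cont, immediate exercise) for American.
  V(3,0) = exp(-r*dt) * [p*0.000000 + (1-p)*0.000000] = 0.000000; exercise = 0.000000; V(3,0) = max -> 0.000000
  V(3,1) = exp(-r*dt) * [p*0.000000 + (1-p)*0.000000] = 0.000000; exercise = 0.000000; V(3,1) = max -> 0.000000
  V(3,2) = exp(-r*dt) * [p*0.000000 + (1-p)*3.930894] = 2.022698; exercise = 1.887838; V(3,2) = max -> 2.022698
  V(3,3) = exp(-r*dt) * [p*3.930894 + (1-p)*7.522691] = 5.774687; exercise = 5.804493; V(3,3) = max -> 5.804493
  V(2,0) = exp(-r*dt) * [p*0.000000 + (1-p)*0.000000] = 0.000000; exercise = 0.000000; V(2,0) = max -> 0.000000
  V(2,1) = exp(-r*dt) * [p*0.000000 + (1-p)*2.022698] = 1.040808; exercise = 0.000000; V(2,1) = max -> 1.040808
  V(2,2) = exp(-r*dt) * [p*2.022698 + (1-p)*5.804493] = 3.966402; exercise = 3.930894; V(2,2) = max -> 3.966402
  V(1,0) = exp(-r*dt) * [p*0.000000 + (1-p)*1.040808] = 0.535563; exercise = 0.000000; V(1,0) = max -> 0.535563
  V(1,1) = exp(-r*dt) * [p*1.040808 + (1-p)*3.966402] = 2.545045; exercise = 1.887838; V(1,1) = max -> 2.545045
  V(0,0) = exp(-r*dt) * [p*0.535563 + (1-p)*2.545045] = 1.568969; exercise = 0.000000; V(0,0) = max -> 1.568969


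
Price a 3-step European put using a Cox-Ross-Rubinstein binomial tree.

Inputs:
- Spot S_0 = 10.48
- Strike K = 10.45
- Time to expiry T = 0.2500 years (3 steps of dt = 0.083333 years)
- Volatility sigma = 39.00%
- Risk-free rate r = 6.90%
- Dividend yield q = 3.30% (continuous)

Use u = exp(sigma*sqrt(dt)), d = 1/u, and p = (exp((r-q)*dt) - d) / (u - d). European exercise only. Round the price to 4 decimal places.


Answer: Price = V(0,0) = 0.8105

Derivation:
dt = T/N = 0.083333
u = exp(sigma*sqrt(dt)) = 1.119165; d = 1/u = 0.893523
p = (exp((r-q)*dt) - d) / (u - d) = 0.485199
Discount per step: exp(-r*dt) = 0.994266
Stock lattice S(k, i) with i counting down-moves:
  k=0: S(0,0) = 10.4800
  k=1: S(1,0) = 11.7289; S(1,1) = 9.3641
  k=2: S(2,0) = 13.1265; S(2,1) = 10.4800; S(2,2) = 8.3671
  k=3: S(3,0) = 14.6908; S(3,1) = 11.7289; S(3,2) = 9.3641; S(3,3) = 7.4762
Terminal payoffs V(N, i) = max(K - S_T, 0):
  V(3,0) = 0.000000; V(3,1) = 0.000000; V(3,2) = 1.085880; V(3,3) = 2.973844
Backward induction: V(k, i) = exp(-r*dt) * [p * V(k+1, i) + (1-p) * V(k+1, i+1)].
  V(2,0) = exp(-r*dt) * [p*0.000000 + (1-p)*0.000000] = 0.000000
  V(2,1) = exp(-r*dt) * [p*0.000000 + (1-p)*1.085880] = 0.555807
  V(2,2) = exp(-r*dt) * [p*1.085880 + (1-p)*2.973844] = 2.046007
  V(1,0) = exp(-r*dt) * [p*0.000000 + (1-p)*0.555807] = 0.284489
  V(1,1) = exp(-r*dt) * [p*0.555807 + (1-p)*2.046007] = 1.315378
  V(0,0) = exp(-r*dt) * [p*0.284489 + (1-p)*1.315378] = 0.810518


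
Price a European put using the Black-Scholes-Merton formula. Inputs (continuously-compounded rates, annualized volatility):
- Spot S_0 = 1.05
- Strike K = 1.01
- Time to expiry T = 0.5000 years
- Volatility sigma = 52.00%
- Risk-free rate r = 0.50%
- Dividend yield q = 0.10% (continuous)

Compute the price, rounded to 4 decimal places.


Answer: Price = 0.1299

Derivation:
d1 = (ln(S/K) + (r - q + 0.5*sigma^2) * T) / (sigma * sqrt(T)) = 0.29491747
d2 = d1 - sigma * sqrt(T) = -0.07277806
exp(-rT) = 0.99750312; exp(-qT) = 0.99950012
P = K * exp(-rT) * N(-d2) - S_0 * exp(-qT) * N(-d1)
N(-d1) = 0.38402846; N(-d2) = 0.52900863
P = 1.0100 * 0.99750312 * 0.52900863 - 1.0500 * 0.99950012 * 0.38402846 = 0.1299


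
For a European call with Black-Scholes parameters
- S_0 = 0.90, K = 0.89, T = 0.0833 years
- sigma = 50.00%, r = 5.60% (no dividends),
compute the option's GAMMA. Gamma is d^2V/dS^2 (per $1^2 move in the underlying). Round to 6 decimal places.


Answer: Gamma = 3.021271

Derivation:
d1 = 0.1819058807; d2 = 0.0375971838
phi(d1) = 0.3923961323; exp(-qT) = 1.0000000000; exp(-rT) = 0.9953460633
Gamma = exp(-qT) * phi(d1) / (S * sigma * sqrt(T)) = 1.0000000000 * 0.3923961323 / (0.9000 * 0.5000 * 0.2886173938) = 3.021271


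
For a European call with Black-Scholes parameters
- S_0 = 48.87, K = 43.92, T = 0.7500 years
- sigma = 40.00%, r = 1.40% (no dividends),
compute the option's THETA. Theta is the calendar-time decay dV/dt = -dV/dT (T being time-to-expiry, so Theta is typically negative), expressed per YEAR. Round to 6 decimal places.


Answer: Theta = -4.293962

Derivation:
d1 = 0.5118034451; d2 = 0.1653932836
phi(d1) = 0.3499692742; exp(-qT) = 1.0000000000; exp(-rT) = 0.9895549326
Theta = -S*exp(-qT)*phi(d1)*sigma/(2*sqrt(T)) - r*K*exp(-rT)*N(d2) + q*S*exp(-qT)*N(d1)
N(d1) = 0.6956057105; N(d2) = 0.5656827801; sqrt(T) = 0.8660254038
Term 1 = -48.8700 * 1.0000000000 * 0.3499692742 * 0.4000 / (2 * 0.8660254038) = -3.9497682990
Term 2 = -0.0140 * 43.9200 * 0.9895549326 * 0.5656827801 = -0.3441939511
Term 3 = 0 (no dividend yield, q = 0)
Theta = -3.9497682990 + (-0.3441939511) + (0.0000000000) = -4.293962


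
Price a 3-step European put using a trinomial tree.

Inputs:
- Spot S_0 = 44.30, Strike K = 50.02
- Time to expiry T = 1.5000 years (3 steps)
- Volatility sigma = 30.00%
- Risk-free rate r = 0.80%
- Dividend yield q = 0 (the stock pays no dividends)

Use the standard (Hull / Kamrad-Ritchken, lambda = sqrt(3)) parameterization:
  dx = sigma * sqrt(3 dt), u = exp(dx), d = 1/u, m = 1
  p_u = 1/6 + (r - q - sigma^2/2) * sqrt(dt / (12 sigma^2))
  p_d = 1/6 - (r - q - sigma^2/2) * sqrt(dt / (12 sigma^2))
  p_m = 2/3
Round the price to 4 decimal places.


dt = T/N = 0.500000; dx = sigma*sqrt(3*dt) = 0.367423
u = exp(dx) = 1.444009; d = 1/u = 0.692516
p_u = 0.141491, p_m = 0.666667, p_d = 0.191842
Discount per step: exp(-r*dt) = 0.996008
Stock lattice S(k, j) with j the centered position index:
  k=0: S(0,+0) = 44.3000
  k=1: S(1,-1) = 30.6785; S(1,+0) = 44.3000; S(1,+1) = 63.9696
  k=2: S(2,-2) = 21.2453; S(2,-1) = 30.6785; S(2,+0) = 44.3000; S(2,+1) = 63.9696; S(2,+2) = 92.3727
  k=3: S(3,-3) = 14.7127; S(3,-2) = 21.2453; S(3,-1) = 30.6785; S(3,+0) = 44.3000; S(3,+1) = 63.9696; S(3,+2) = 92.3727; S(3,+3) = 133.3871
Terminal payoffs V(N, j) = max(K - S_T, 0):
  V(3,-3) = 35.307253; V(3,-2) = 28.774656; V(3,-1) = 19.341527; V(3,+0) = 5.720000; V(3,+1) = 0.000000; V(3,+2) = 0.000000; V(3,+3) = 0.000000
Backward induction: V(k, j) = exp(-r*dt) * [p_u * V(k+1, j+1) + p_m * V(k+1, j) + p_d * V(k+1, j-1)]
  V(2,-2) = exp(-r*dt) * [p_u*19.341527 + p_m*28.774656 + p_d*35.307253] = 28.578633
  V(2,-1) = exp(-r*dt) * [p_u*5.720000 + p_m*19.341527 + p_d*28.774656] = 19.147127
  V(2,+0) = exp(-r*dt) * [p_u*0.000000 + p_m*5.720000 + p_d*19.341527] = 7.493815
  V(2,+1) = exp(-r*dt) * [p_u*0.000000 + p_m*0.000000 + p_d*5.720000] = 1.092956
  V(2,+2) = exp(-r*dt) * [p_u*0.000000 + p_m*0.000000 + p_d*0.000000] = 0.000000
  V(1,-1) = exp(-r*dt) * [p_u*7.493815 + p_m*19.147127 + p_d*28.578633] = 19.230566
  V(1,+0) = exp(-r*dt) * [p_u*1.092956 + p_m*7.493815 + p_d*19.147127] = 8.788518
  V(1,+1) = exp(-r*dt) * [p_u*0.000000 + p_m*1.092956 + p_d*7.493815] = 2.157618
  V(0,+0) = exp(-r*dt) * [p_u*2.157618 + p_m*8.788518 + p_d*19.230566] = 9.814191

Answer: Price = V(0,0) = 9.8142


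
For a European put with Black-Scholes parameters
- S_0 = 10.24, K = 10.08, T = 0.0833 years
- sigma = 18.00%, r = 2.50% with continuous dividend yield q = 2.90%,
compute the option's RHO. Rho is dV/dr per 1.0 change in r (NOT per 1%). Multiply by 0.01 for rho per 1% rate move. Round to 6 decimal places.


d1 = 0.3226997504; d2 = 0.2707486195
phi(d1) = 0.3787018353; exp(-qT) = 0.9975872155; exp(-rT) = 0.9979196669
N(-d2) = 0.3932921900
Rho = -K*T*exp(-rT)*N(-d2) = -10.0800 * 0.0833 * 0.9979196669 * 0.3932921900 = -0.329546

Answer: Rho = -0.329546


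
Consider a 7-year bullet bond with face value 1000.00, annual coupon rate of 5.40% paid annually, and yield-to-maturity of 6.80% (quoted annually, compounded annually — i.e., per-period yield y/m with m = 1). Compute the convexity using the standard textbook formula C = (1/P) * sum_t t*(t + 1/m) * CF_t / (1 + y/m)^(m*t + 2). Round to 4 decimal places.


Answer: Convexity = 39.5491

Derivation:
Coupon per period c = face * coupon_rate / m = 54.000000
Periods per year m = 1; per-period yield y/m = 0.068000
Number of cashflows N = 7
Cashflows (t years, CF_t, discount factor 1/(1+y/m)^(m*t), PV):
  t = 1.0000: CF_t = 54.000000, DF = 0.936330, PV = 50.561798
  t = 2.0000: CF_t = 54.000000, DF = 0.876713, PV = 47.342507
  t = 3.0000: CF_t = 54.000000, DF = 0.820892, PV = 44.328190
  t = 4.0000: CF_t = 54.000000, DF = 0.768626, PV = 41.505796
  t = 5.0000: CF_t = 54.000000, DF = 0.719687, PV = 38.863105
  t = 6.0000: CF_t = 54.000000, DF = 0.673864, PV = 36.388675
  t = 7.0000: CF_t = 1054.000000, DF = 0.630959, PV = 665.030926
Price P = sum_t PV_t = 924.020998
Convexity numerator sum_t t*(t + 1/m) * CF_t / (1+y/m)^(m*t + 2):
  t = 1.0000: term = 88.656381
  t = 2.0000: term = 249.034777
  t = 3.0000: term = 466.357260
  t = 4.0000: term = 727.773503
  t = 5.0000: term = 1022.153796
  t = 6.0000: term = 1339.901979
  t = 7.0000: term = 32650.314104
Convexity = (1/P) * sum = 36544.191800 / 924.020998 = 39.549092


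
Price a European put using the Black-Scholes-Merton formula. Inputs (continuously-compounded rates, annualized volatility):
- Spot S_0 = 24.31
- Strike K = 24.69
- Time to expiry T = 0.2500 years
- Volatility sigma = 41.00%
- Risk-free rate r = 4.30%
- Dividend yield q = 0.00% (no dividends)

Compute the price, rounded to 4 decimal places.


Answer: Price = 2.0479

Derivation:
d1 = (ln(S/K) + (r - q + 0.5*sigma^2) * T) / (sigma * sqrt(T)) = 0.07927798
d2 = d1 - sigma * sqrt(T) = -0.12572202
exp(-rT) = 0.98930757; exp(-qT) = 1.00000000
P = K * exp(-rT) * N(-d2) - S_0 * exp(-qT) * N(-d1)
N(-d1) = 0.46840576; N(-d2) = 0.55002402
P = 24.6900 * 0.98930757 * 0.55002402 - 24.3100 * 1.00000000 * 0.46840576 = 2.0479


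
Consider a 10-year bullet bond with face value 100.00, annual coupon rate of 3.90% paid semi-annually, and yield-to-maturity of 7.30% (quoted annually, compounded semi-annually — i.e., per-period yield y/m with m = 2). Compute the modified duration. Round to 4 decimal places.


Answer: Modified duration = 7.7980

Derivation:
Coupon per period c = face * coupon_rate / m = 1.950000
Periods per year m = 2; per-period yield y/m = 0.036500
Number of cashflows N = 20
Cashflows (t years, CF_t, discount factor 1/(1+y/m)^(m*t), PV):
  t = 0.5000: CF_t = 1.950000, DF = 0.964785, PV = 1.881331
  t = 1.0000: CF_t = 1.950000, DF = 0.930811, PV = 1.815081
  t = 1.5000: CF_t = 1.950000, DF = 0.898033, PV = 1.751163
  t = 2.0000: CF_t = 1.950000, DF = 0.866409, PV = 1.689497
  t = 2.5000: CF_t = 1.950000, DF = 0.835898, PV = 1.630002
  t = 3.0000: CF_t = 1.950000, DF = 0.806462, PV = 1.572602
  t = 3.5000: CF_t = 1.950000, DF = 0.778063, PV = 1.517223
  t = 4.0000: CF_t = 1.950000, DF = 0.750664, PV = 1.463795
  t = 4.5000: CF_t = 1.950000, DF = 0.724230, PV = 1.412248
  t = 5.0000: CF_t = 1.950000, DF = 0.698726, PV = 1.362516
  t = 5.5000: CF_t = 1.950000, DF = 0.674121, PV = 1.314535
  t = 6.0000: CF_t = 1.950000, DF = 0.650382, PV = 1.268244
  t = 6.5000: CF_t = 1.950000, DF = 0.627479, PV = 1.223584
  t = 7.0000: CF_t = 1.950000, DF = 0.605382, PV = 1.180495
  t = 7.5000: CF_t = 1.950000, DF = 0.584064, PV = 1.138925
  t = 8.0000: CF_t = 1.950000, DF = 0.563496, PV = 1.098818
  t = 8.5000: CF_t = 1.950000, DF = 0.543653, PV = 1.060123
  t = 9.0000: CF_t = 1.950000, DF = 0.524508, PV = 1.022791
  t = 9.5000: CF_t = 1.950000, DF = 0.506038, PV = 0.986774
  t = 10.0000: CF_t = 101.950000, DF = 0.488218, PV = 49.773835
Price P = sum_t PV_t = 76.163582
First compute Macaulay numerator sum_t t * PV_t:
  t * PV_t at t = 0.5000: 0.940666
  t * PV_t at t = 1.0000: 1.815081
  t * PV_t at t = 1.5000: 2.626745
  t * PV_t at t = 2.0000: 3.378994
  t * PV_t at t = 2.5000: 4.075004
  t * PV_t at t = 3.0000: 4.717805
  t * PV_t at t = 3.5000: 5.310281
  t * PV_t at t = 4.0000: 5.855179
  t * PV_t at t = 4.5000: 6.355114
  t * PV_t at t = 5.0000: 6.812579
  t * PV_t at t = 5.5000: 7.229944
  t * PV_t at t = 6.0000: 7.609466
  t * PV_t at t = 6.5000: 7.953293
  t * PV_t at t = 7.0000: 8.263468
  t * PV_t at t = 7.5000: 8.541935
  t * PV_t at t = 8.0000: 8.790543
  t * PV_t at t = 8.5000: 9.011049
  t * PV_t at t = 9.0000: 9.205123
  t * PV_t at t = 9.5000: 9.374355
  t * PV_t at t = 10.0000: 497.738347
Macaulay duration D = 615.604972 / 76.163582 = 8.082668
Modified duration = D / (1 + y/m) = 8.082668 / (1 + 0.036500) = 7.798040


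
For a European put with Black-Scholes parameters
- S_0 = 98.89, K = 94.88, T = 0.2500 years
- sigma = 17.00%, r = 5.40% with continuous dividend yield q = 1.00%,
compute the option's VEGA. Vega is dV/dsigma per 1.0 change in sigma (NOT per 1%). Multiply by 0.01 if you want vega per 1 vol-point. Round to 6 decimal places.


d1 = 0.6589139533; d2 = 0.5739139533
phi(d1) = 0.3210936891; exp(-qT) = 0.9975031224; exp(-rT) = 0.9865907163
Vega = S * exp(-qT) * phi(d1) * sqrt(T) = 98.8900 * 0.9975031224 * 0.3210936891 * 0.5000000000 = 15.836836

Answer: Vega = 15.836836


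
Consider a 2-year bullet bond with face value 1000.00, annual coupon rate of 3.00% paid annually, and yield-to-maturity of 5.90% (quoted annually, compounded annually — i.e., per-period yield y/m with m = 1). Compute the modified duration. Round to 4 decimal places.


Coupon per period c = face * coupon_rate / m = 30.000000
Periods per year m = 1; per-period yield y/m = 0.059000
Number of cashflows N = 2
Cashflows (t years, CF_t, discount factor 1/(1+y/m)^(m*t), PV):
  t = 1.0000: CF_t = 30.000000, DF = 0.944287, PV = 28.328612
  t = 2.0000: CF_t = 1030.000000, DF = 0.891678, PV = 918.428400
Price P = sum_t PV_t = 946.757011
First compute Macaulay numerator sum_t t * PV_t:
  t * PV_t at t = 1.0000: 28.328612
  t * PV_t at t = 2.0000: 1836.856799
Macaulay duration D = 1865.185411 / 946.757011 = 1.970078
Modified duration = D / (1 + y/m) = 1.970078 / (1 + 0.059000) = 1.860319

Answer: Modified duration = 1.8603


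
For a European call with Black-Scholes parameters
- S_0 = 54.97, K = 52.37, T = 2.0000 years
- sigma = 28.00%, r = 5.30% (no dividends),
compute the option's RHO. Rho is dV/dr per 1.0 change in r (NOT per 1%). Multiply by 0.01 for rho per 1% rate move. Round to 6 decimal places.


d1 = 0.5880443272; d2 = 0.1920645297
phi(d1) = 0.3355995657; exp(-qT) = 1.0000000000; exp(-rT) = 0.8994246481
N(d2) = 0.5761541706
Rho = K*T*exp(-rT)*N(d2) = 52.3700 * 2.0000 * 0.8994246481 * 0.5761541706 = 54.277029

Answer: Rho = 54.277029


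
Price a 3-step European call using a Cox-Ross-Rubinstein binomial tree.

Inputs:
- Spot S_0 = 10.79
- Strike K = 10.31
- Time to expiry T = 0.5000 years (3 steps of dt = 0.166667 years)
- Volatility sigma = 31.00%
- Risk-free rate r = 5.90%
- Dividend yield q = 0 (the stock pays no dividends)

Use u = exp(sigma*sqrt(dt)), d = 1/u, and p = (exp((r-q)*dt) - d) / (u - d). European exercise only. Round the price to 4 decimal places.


Answer: Price = V(0,0) = 1.4076

Derivation:
dt = T/N = 0.166667
u = exp(sigma*sqrt(dt)) = 1.134914; d = 1/u = 0.881124
p = (exp((r-q)*dt) - d) / (u - d) = 0.507340
Discount per step: exp(-r*dt) = 0.990215
Stock lattice S(k, i) with i counting down-moves:
  k=0: S(0,0) = 10.7900
  k=1: S(1,0) = 12.2457; S(1,1) = 9.5073
  k=2: S(2,0) = 13.8978; S(2,1) = 10.7900; S(2,2) = 8.3771
  k=3: S(3,0) = 15.7729; S(3,1) = 12.2457; S(3,2) = 9.5073; S(3,3) = 7.3813
Terminal payoffs V(N, i) = max(S_T - K, 0):
  V(3,0) = 5.462859; V(3,1) = 1.935723; V(3,2) = 0.000000; V(3,3) = 0.000000
Backward induction: V(k, i) = exp(-r*dt) * [p * V(k+1, i) + (1-p) * V(k+1, i+1)].
  V(2,0) = exp(-r*dt) * [p*5.462859 + (1-p)*1.935723] = 3.688729
  V(2,1) = exp(-r*dt) * [p*1.935723 + (1-p)*0.000000] = 0.972460
  V(2,2) = exp(-r*dt) * [p*0.000000 + (1-p)*0.000000] = 0.000000
  V(1,0) = exp(-r*dt) * [p*3.688729 + (1-p)*0.972460] = 2.327531
  V(1,1) = exp(-r*dt) * [p*0.972460 + (1-p)*0.000000] = 0.488540
  V(0,0) = exp(-r*dt) * [p*2.327531 + (1-p)*0.488540] = 1.407624


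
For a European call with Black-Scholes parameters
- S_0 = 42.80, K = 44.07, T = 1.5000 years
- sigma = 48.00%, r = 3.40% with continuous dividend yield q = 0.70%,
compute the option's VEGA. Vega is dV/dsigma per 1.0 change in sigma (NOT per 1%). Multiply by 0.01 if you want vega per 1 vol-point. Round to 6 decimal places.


Answer: Vega = 19.703954

Derivation:
d1 = 0.3130904172; d2 = -0.2747871210
phi(d1) = 0.3798604472; exp(-qT) = 0.9895549326; exp(-rT) = 0.9502786705
Vega = S * exp(-qT) * phi(d1) * sqrt(T) = 42.8000 * 0.9895549326 * 0.3798604472 * 1.2247448714 = 19.703954


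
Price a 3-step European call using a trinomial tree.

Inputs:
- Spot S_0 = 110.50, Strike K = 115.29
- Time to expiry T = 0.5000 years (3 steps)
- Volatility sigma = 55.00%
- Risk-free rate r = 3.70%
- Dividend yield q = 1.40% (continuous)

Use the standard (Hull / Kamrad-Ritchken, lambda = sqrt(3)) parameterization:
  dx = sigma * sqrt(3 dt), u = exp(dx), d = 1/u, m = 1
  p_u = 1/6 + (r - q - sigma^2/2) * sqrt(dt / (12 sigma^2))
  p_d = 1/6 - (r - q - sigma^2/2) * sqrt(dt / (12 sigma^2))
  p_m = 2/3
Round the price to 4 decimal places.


Answer: Price = V(0,0) = 14.6233

Derivation:
dt = T/N = 0.166667; dx = sigma*sqrt(3*dt) = 0.388909
u = exp(dx) = 1.475370; d = 1/u = 0.677796
p_u = 0.139186, p_m = 0.666667, p_d = 0.194147
Discount per step: exp(-r*dt) = 0.993852
Stock lattice S(k, j) with j the centered position index:
  k=0: S(0,+0) = 110.5000
  k=1: S(1,-1) = 74.8965; S(1,+0) = 110.5000; S(1,+1) = 163.0284
  k=2: S(2,-2) = 50.7645; S(2,-1) = 74.8965; S(2,+0) = 110.5000; S(2,+1) = 163.0284; S(2,+2) = 240.5272
  k=3: S(3,-3) = 34.4080; S(3,-2) = 50.7645; S(3,-1) = 74.8965; S(3,+0) = 110.5000; S(3,+1) = 163.0284; S(3,+2) = 240.5272; S(3,+3) = 354.8665
Terminal payoffs V(N, j) = max(S_T - K, 0):
  V(3,-3) = 0.000000; V(3,-2) = 0.000000; V(3,-1) = 0.000000; V(3,+0) = 0.000000; V(3,+1) = 47.738373; V(3,+2) = 125.237152; V(3,+3) = 239.576517
Backward induction: V(k, j) = exp(-r*dt) * [p_u * V(k+1, j+1) + p_m * V(k+1, j) + p_d * V(k+1, j-1)]
  V(2,-2) = exp(-r*dt) * [p_u*0.000000 + p_m*0.000000 + p_d*0.000000] = 0.000000
  V(2,-1) = exp(-r*dt) * [p_u*0.000000 + p_m*0.000000 + p_d*0.000000] = 0.000000
  V(2,+0) = exp(-r*dt) * [p_u*47.738373 + p_m*0.000000 + p_d*0.000000] = 6.603661
  V(2,+1) = exp(-r*dt) * [p_u*125.237152 + p_m*47.738373 + p_d*0.000000] = 48.954015
  V(2,+2) = exp(-r*dt) * [p_u*239.576517 + p_m*125.237152 + p_d*47.738373] = 125.330138
  V(1,-1) = exp(-r*dt) * [p_u*6.603661 + p_m*0.000000 + p_d*0.000000] = 0.913486
  V(1,+0) = exp(-r*dt) * [p_u*48.954015 + p_m*6.603661 + p_d*0.000000] = 11.147197
  V(1,+1) = exp(-r*dt) * [p_u*125.330138 + p_m*48.954015 + p_d*6.603661] = 51.046525
  V(0,+0) = exp(-r*dt) * [p_u*51.046525 + p_m*11.147197 + p_d*0.913486] = 14.623318


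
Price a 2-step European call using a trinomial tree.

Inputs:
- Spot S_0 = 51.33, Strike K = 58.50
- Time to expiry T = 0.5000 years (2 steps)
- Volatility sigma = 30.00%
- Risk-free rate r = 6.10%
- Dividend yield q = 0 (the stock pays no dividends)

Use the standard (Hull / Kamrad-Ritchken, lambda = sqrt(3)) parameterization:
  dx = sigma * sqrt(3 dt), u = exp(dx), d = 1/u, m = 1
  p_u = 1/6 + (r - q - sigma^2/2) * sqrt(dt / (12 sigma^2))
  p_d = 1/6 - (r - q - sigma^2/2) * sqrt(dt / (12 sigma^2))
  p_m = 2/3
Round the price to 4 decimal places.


Answer: Price = V(0,0) = 2.6372

Derivation:
dt = T/N = 0.250000; dx = sigma*sqrt(3*dt) = 0.259808
u = exp(dx) = 1.296681; d = 1/u = 0.771200
p_u = 0.174365, p_m = 0.666667, p_d = 0.158969
Discount per step: exp(-r*dt) = 0.984866
Stock lattice S(k, j) with j the centered position index:
  k=0: S(0,+0) = 51.3300
  k=1: S(1,-1) = 39.5857; S(1,+0) = 51.3300; S(1,+1) = 66.5586
  k=2: S(2,-2) = 30.5285; S(2,-1) = 39.5857; S(2,+0) = 51.3300; S(2,+1) = 66.5586; S(2,+2) = 86.3053
Terminal payoffs V(N, j) = max(S_T - K, 0):
  V(2,-2) = 0.000000; V(2,-1) = 0.000000; V(2,+0) = 0.000000; V(2,+1) = 8.058616; V(2,+2) = 27.805266
Backward induction: V(k, j) = exp(-r*dt) * [p_u * V(k+1, j+1) + p_m * V(k+1, j) + p_d * V(k+1, j-1)]
  V(1,-1) = exp(-r*dt) * [p_u*0.000000 + p_m*0.000000 + p_d*0.000000] = 0.000000
  V(1,+0) = exp(-r*dt) * [p_u*8.058616 + p_m*0.000000 + p_d*0.000000] = 1.383872
  V(1,+1) = exp(-r*dt) * [p_u*27.805266 + p_m*8.058616 + p_d*0.000000] = 10.065984
  V(0,+0) = exp(-r*dt) * [p_u*10.065984 + p_m*1.383872 + p_d*0.000000] = 2.637208


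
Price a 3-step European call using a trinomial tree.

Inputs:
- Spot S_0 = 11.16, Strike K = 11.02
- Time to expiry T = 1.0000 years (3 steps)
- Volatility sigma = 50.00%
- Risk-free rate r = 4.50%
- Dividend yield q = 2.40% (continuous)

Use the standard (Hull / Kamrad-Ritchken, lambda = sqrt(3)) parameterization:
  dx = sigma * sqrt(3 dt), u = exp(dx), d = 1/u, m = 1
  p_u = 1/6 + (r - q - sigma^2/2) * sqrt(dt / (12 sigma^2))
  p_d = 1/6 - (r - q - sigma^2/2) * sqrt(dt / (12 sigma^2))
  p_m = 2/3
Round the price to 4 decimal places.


Answer: Price = V(0,0) = 2.0991

Derivation:
dt = T/N = 0.333333; dx = sigma*sqrt(3*dt) = 0.500000
u = exp(dx) = 1.648721; d = 1/u = 0.606531
p_u = 0.132000, p_m = 0.666667, p_d = 0.201333
Discount per step: exp(-r*dt) = 0.985112
Stock lattice S(k, j) with j the centered position index:
  k=0: S(0,+0) = 11.1600
  k=1: S(1,-1) = 6.7689; S(1,+0) = 11.1600; S(1,+1) = 18.3997
  k=2: S(2,-2) = 4.1055; S(2,-1) = 6.7689; S(2,+0) = 11.1600; S(2,+1) = 18.3997; S(2,+2) = 30.3360
  k=3: S(3,-3) = 2.4901; S(3,-2) = 4.1055; S(3,-1) = 6.7689; S(3,+0) = 11.1600; S(3,+1) = 18.3997; S(3,+2) = 30.3360; S(3,+3) = 50.0157
Terminal payoffs V(N, j) = max(S_T - K, 0):
  V(3,-3) = 0.000000; V(3,-2) = 0.000000; V(3,-1) = 0.000000; V(3,+0) = 0.140000; V(3,+1) = 7.379729; V(3,+2) = 19.316025; V(3,+3) = 38.995650
Backward induction: V(k, j) = exp(-r*dt) * [p_u * V(k+1, j+1) + p_m * V(k+1, j) + p_d * V(k+1, j-1)]
  V(2,-2) = exp(-r*dt) * [p_u*0.000000 + p_m*0.000000 + p_d*0.000000] = 0.000000
  V(2,-1) = exp(-r*dt) * [p_u*0.140000 + p_m*0.000000 + p_d*0.000000] = 0.018205
  V(2,+0) = exp(-r*dt) * [p_u*7.379729 + p_m*0.140000 + p_d*0.000000] = 1.051565
  V(2,+1) = exp(-r*dt) * [p_u*19.316025 + p_m*7.379729 + p_d*0.140000] = 7.386095
  V(2,+2) = exp(-r*dt) * [p_u*38.995650 + p_m*19.316025 + p_d*7.379729] = 19.220087
  V(1,-1) = exp(-r*dt) * [p_u*1.051565 + p_m*0.018205 + p_d*0.000000] = 0.148696
  V(1,+0) = exp(-r*dt) * [p_u*7.386095 + p_m*1.051565 + p_d*0.018205] = 1.654666
  V(1,+1) = exp(-r*dt) * [p_u*19.220087 + p_m*7.386095 + p_d*1.051565] = 7.558596
  V(0,+0) = exp(-r*dt) * [p_u*7.558596 + p_m*1.654666 + p_d*0.148696] = 2.099060


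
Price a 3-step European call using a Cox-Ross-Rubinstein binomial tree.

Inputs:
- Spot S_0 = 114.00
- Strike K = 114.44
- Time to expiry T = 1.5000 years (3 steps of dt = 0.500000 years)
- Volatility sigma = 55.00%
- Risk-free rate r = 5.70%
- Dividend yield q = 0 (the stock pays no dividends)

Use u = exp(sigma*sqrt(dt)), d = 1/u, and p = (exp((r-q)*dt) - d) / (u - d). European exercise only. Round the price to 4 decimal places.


Answer: Price = V(0,0) = 35.7719

Derivation:
dt = T/N = 0.500000
u = exp(sigma*sqrt(dt)) = 1.475370; d = 1/u = 0.677796
p = (exp((r-q)*dt) - d) / (u - d) = 0.440227
Discount per step: exp(-r*dt) = 0.971902
Stock lattice S(k, i) with i counting down-moves:
  k=0: S(0,0) = 114.0000
  k=1: S(1,0) = 168.1922; S(1,1) = 77.2688
  k=2: S(2,0) = 248.1457; S(2,1) = 114.0000; S(2,2) = 52.3725
  k=3: S(3,0) = 366.1066; S(3,1) = 168.1922; S(3,2) = 77.2688; S(3,3) = 35.4979
Terminal payoffs V(N, i) = max(S_T - K, 0):
  V(3,0) = 251.666633; V(3,1) = 53.752167; V(3,2) = 0.000000; V(3,3) = 0.000000
Backward induction: V(k, i) = exp(-r*dt) * [p * V(k+1, i) + (1-p) * V(k+1, i+1)].
  V(2,0) = exp(-r*dt) * [p*251.666633 + (1-p)*53.752167] = 136.921160
  V(2,1) = exp(-r*dt) * [p*53.752167 + (1-p)*0.000000] = 22.998300
  V(2,2) = exp(-r*dt) * [p*0.000000 + (1-p)*0.000000] = 0.000000
  V(1,0) = exp(-r*dt) * [p*136.921160 + (1-p)*22.998300] = 71.094918
  V(1,1) = exp(-r*dt) * [p*22.998300 + (1-p)*0.000000] = 9.840009
  V(0,0) = exp(-r*dt) * [p*71.094918 + (1-p)*9.840009] = 35.771936


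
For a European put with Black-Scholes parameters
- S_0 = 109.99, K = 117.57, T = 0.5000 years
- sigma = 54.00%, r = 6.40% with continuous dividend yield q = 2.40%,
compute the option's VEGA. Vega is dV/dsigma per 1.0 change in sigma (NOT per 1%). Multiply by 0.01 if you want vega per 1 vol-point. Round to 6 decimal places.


Answer: Vega = 30.585110

Derivation:
d1 = 0.0687610320; d2 = -0.3130766298
phi(d1) = 0.3980002789; exp(-qT) = 0.9880717129; exp(-rT) = 0.9685065821
Vega = S * exp(-qT) * phi(d1) * sqrt(T) = 109.9900 * 0.9880717129 * 0.3980002789 * 0.7071067812 = 30.585110


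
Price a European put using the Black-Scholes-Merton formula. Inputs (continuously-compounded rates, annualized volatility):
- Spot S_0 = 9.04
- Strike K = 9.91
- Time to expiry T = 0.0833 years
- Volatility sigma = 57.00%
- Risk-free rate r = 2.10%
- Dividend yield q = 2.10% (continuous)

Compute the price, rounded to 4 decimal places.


Answer: Price = 1.1483

Derivation:
d1 = (ln(S/K) + (r - q + 0.5*sigma^2) * T) / (sigma * sqrt(T)) = -0.47627608
d2 = d1 - sigma * sqrt(T) = -0.64078799
exp(-rT) = 0.99825223; exp(-qT) = 0.99825223
P = K * exp(-rT) * N(-d2) - S_0 * exp(-qT) * N(-d1)
N(-d1) = 0.68306115; N(-d2) = 0.73916978
P = 9.9100 * 0.99825223 * 0.73916978 - 9.0400 * 0.99825223 * 0.68306115 = 1.1483


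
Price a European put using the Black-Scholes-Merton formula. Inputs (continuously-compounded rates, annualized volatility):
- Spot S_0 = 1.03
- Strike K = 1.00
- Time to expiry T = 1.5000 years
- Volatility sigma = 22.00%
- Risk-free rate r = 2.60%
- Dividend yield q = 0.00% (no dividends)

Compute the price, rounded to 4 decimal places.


Answer: Price = 0.0760

Derivation:
d1 = (ln(S/K) + (r - q + 0.5*sigma^2) * T) / (sigma * sqrt(T)) = 0.38916752
d2 = d1 - sigma * sqrt(T) = 0.11972364
exp(-rT) = 0.96175071; exp(-qT) = 1.00000000
P = K * exp(-rT) * N(-d2) - S_0 * exp(-qT) * N(-d1)
N(-d1) = 0.34857612; N(-d2) = 0.45235103
P = 1.0000 * 0.96175071 * 0.45235103 - 1.0300 * 1.00000000 * 0.34857612 = 0.0760


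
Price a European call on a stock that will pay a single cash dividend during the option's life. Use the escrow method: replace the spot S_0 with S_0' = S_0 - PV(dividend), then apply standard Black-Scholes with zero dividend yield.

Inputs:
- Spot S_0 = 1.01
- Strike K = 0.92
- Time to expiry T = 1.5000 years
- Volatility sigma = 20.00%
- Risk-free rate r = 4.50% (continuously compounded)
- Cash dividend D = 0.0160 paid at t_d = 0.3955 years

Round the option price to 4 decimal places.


PV(D) = D * exp(-r * t_d) = 0.0160 * 0.98235994 = 0.01571776
S_0' = S_0 - PV(D) = 1.0100 - 0.01571776 = 0.99428224
d1 = (ln(S_0'/K) + (r + sigma^2/2)*T) / (sigma*sqrt(T)) = 0.71503643
d2 = d1 - sigma*sqrt(T) = 0.47008746
exp(-rT) = 0.93472772
N(d1) = 0.76270673; N(d2) = 0.68085373
C = S_0' * N(d1) - K * exp(-rT) * N(d2) = 0.99428224 * 0.76270673 - 0.9200 * 0.93472772 * 0.68085373 = 0.1728

Answer: Price = 0.1728


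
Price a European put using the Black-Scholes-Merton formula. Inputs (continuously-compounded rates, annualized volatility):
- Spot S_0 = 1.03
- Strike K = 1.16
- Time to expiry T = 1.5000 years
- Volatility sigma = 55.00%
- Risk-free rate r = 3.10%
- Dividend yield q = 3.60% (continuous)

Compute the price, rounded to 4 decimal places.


Answer: Price = 0.3451

Derivation:
d1 = (ln(S/K) + (r - q + 0.5*sigma^2) * T) / (sigma * sqrt(T)) = 0.14921668
d2 = d1 - sigma * sqrt(T) = -0.52439300
exp(-rT) = 0.95456456; exp(-qT) = 0.94743211
P = K * exp(-rT) * N(-d2) - S_0 * exp(-qT) * N(-d1)
N(-d1) = 0.44069133; N(-d2) = 0.69999739
P = 1.1600 * 0.95456456 * 0.69999739 - 1.0300 * 0.94743211 * 0.44069133 = 0.3451


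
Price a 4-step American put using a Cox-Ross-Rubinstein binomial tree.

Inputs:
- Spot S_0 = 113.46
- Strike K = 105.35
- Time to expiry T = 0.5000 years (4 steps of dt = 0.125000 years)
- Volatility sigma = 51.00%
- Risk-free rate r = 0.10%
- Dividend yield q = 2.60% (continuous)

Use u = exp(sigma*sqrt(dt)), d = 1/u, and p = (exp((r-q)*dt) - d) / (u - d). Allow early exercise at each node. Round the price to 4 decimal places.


Answer: Price = V(0,0) = 12.6555

Derivation:
dt = T/N = 0.125000
u = exp(sigma*sqrt(dt)) = 1.197591; d = 1/u = 0.835009
p = (exp((r-q)*dt) - d) / (u - d) = 0.446438
Discount per step: exp(-r*dt) = 0.999875
Stock lattice S(k, i) with i counting down-moves:
  k=0: S(0,0) = 113.4600
  k=1: S(1,0) = 135.8787; S(1,1) = 94.7402
  k=2: S(2,0) = 162.7271; S(2,1) = 113.4600; S(2,2) = 79.1089
  k=3: S(3,0) = 194.8806; S(3,1) = 135.8787; S(3,2) = 94.7402; S(3,3) = 66.0567
  k=4: S(4,0) = 233.3873; S(4,1) = 162.7271; S(4,2) = 113.4600; S(4,3) = 79.1089; S(4,4) = 55.1580
Terminal payoffs V(N, i) = max(K - S_T, 0):
  V(4,0) = 0.000000; V(4,1) = 0.000000; V(4,2) = 0.000000; V(4,3) = 26.241060; V(4,4) = 50.192020
Backward induction: V(k, i) = exp(-r*dt) * [p * V(k+1, i) + (1-p) * V(k+1, i+1)]; then take max(V_cont, immediate exercise) for American.
  V(3,0) = exp(-r*dt) * [p*0.000000 + (1-p)*0.000000] = 0.000000; exercise = 0.000000; V(3,0) = max -> 0.000000
  V(3,1) = exp(-r*dt) * [p*0.000000 + (1-p)*0.000000] = 0.000000; exercise = 0.000000; V(3,1) = max -> 0.000000
  V(3,2) = exp(-r*dt) * [p*0.000000 + (1-p)*26.241060] = 14.524228; exercise = 10.609827; V(3,2) = max -> 14.524228
  V(3,3) = exp(-r*dt) * [p*26.241060 + (1-p)*50.192020] = 39.494455; exercise = 39.293287; V(3,3) = max -> 39.494455
  V(2,0) = exp(-r*dt) * [p*0.000000 + (1-p)*0.000000] = 0.000000; exercise = 0.000000; V(2,0) = max -> 0.000000
  V(2,1) = exp(-r*dt) * [p*0.000000 + (1-p)*14.524228] = 8.039050; exercise = 0.000000; V(2,1) = max -> 8.039050
  V(2,2) = exp(-r*dt) * [p*14.524228 + (1-p)*39.494455] = 28.343244; exercise = 26.241060; V(2,2) = max -> 28.343244
  V(1,0) = exp(-r*dt) * [p*0.000000 + (1-p)*8.039050] = 4.449553; exercise = 0.000000; V(1,0) = max -> 4.449553
  V(1,1) = exp(-r*dt) * [p*8.039050 + (1-p)*28.343244] = 19.276262; exercise = 10.609827; V(1,1) = max -> 19.276262
  V(0,0) = exp(-r*dt) * [p*4.449553 + (1-p)*19.276262] = 12.655468; exercise = 0.000000; V(0,0) = max -> 12.655468
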